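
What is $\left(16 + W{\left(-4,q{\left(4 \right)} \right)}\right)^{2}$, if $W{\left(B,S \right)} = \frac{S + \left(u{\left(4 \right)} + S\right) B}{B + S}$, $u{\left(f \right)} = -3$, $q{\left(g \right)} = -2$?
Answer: $169$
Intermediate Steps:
$W{\left(B,S \right)} = \frac{S + B \left(-3 + S\right)}{B + S}$ ($W{\left(B,S \right)} = \frac{S + \left(-3 + S\right) B}{B + S} = \frac{S + B \left(-3 + S\right)}{B + S}$)
$\left(16 + W{\left(-4,q{\left(4 \right)} \right)}\right)^{2} = \left(16 + \frac{-2 - -12 - -8}{-4 - 2}\right)^{2} = \left(16 + \frac{-2 + 12 + 8}{-6}\right)^{2} = \left(16 - 3\right)^{2} = 13^{2} = 169$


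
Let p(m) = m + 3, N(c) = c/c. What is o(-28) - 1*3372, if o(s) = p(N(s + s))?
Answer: -3368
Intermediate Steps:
N(c) = 1
p(m) = 3 + m
o(s) = 4 (o(s) = 3 + 1 = 4)
o(-28) - 1*3372 = 4 - 1*3372 = 4 - 3372 = -3368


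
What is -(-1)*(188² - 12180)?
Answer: 23164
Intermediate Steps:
-(-1)*(188² - 12180) = -(-1)*(35344 - 12180) = -(-1)*23164 = -1*(-23164) = 23164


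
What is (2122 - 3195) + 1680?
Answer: 607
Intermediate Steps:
(2122 - 3195) + 1680 = -1073 + 1680 = 607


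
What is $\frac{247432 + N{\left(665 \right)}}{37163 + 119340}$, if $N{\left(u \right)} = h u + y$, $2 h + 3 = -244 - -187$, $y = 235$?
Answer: $\frac{227717}{156503} \approx 1.455$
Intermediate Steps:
$h = -30$ ($h = - \frac{3}{2} + \frac{-244 - -187}{2} = - \frac{3}{2} + \frac{-244 + 187}{2} = - \frac{3}{2} + \frac{1}{2} \left(-57\right) = - \frac{3}{2} - \frac{57}{2} = -30$)
$N{\left(u \right)} = 235 - 30 u$ ($N{\left(u \right)} = - 30 u + 235 = 235 - 30 u$)
$\frac{247432 + N{\left(665 \right)}}{37163 + 119340} = \frac{247432 + \left(235 - 19950\right)}{37163 + 119340} = \frac{247432 + \left(235 - 19950\right)}{156503} = \left(247432 - 19715\right) \frac{1}{156503} = 227717 \cdot \frac{1}{156503} = \frac{227717}{156503}$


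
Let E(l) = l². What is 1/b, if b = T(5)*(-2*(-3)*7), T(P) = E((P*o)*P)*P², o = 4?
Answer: 1/10500000 ≈ 9.5238e-8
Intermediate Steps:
T(P) = 16*P⁶ (T(P) = ((P*4)*P)²*P² = ((4*P)*P)²*P² = (4*P²)²*P² = (16*P⁴)*P² = 16*P⁶)
b = 10500000 (b = (16*5⁶)*(-2*(-3)*7) = (16*15625)*(6*7) = 250000*42 = 10500000)
1/b = 1/10500000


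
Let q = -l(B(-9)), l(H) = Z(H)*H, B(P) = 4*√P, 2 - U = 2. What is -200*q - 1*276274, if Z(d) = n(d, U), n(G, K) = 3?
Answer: -276274 + 7200*I ≈ -2.7627e+5 + 7200.0*I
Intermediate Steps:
U = 0 (U = 2 - 1*2 = 2 - 2 = 0)
Z(d) = 3
l(H) = 3*H
q = -36*I (q = -3*4*√(-9) = -3*4*(3*I) = -3*12*I = -36*I ≈ -36.0*I)
-200*q - 1*276274 = -(-7200)*I - 1*276274 = 7200*I - 276274 = -276274 + 7200*I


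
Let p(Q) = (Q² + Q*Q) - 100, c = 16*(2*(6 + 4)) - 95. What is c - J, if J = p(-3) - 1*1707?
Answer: 2014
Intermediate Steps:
c = 225 (c = 16*(2*10) - 95 = 16*20 - 95 = 320 - 95 = 225)
p(Q) = -100 + 2*Q² (p(Q) = (Q² + Q²) - 100 = 2*Q² - 100 = -100 + 2*Q²)
J = -1789 (J = (-100 + 2*(-3)²) - 1*1707 = (-100 + 2*9) - 1707 = (-100 + 18) - 1707 = -82 - 1707 = -1789)
c - J = 225 - 1*(-1789) = 225 + 1789 = 2014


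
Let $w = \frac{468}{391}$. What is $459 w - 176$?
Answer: $\frac{8588}{23} \approx 373.39$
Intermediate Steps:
$w = \frac{468}{391}$ ($w = 468 \cdot \frac{1}{391} = \frac{468}{391} \approx 1.1969$)
$459 w - 176 = 459 \cdot \frac{468}{391} - 176 = \frac{12636}{23} - 176 = \frac{8588}{23}$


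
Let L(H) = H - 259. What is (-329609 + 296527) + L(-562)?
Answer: -33903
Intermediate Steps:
L(H) = -259 + H
(-329609 + 296527) + L(-562) = (-329609 + 296527) + (-259 - 562) = -33082 - 821 = -33903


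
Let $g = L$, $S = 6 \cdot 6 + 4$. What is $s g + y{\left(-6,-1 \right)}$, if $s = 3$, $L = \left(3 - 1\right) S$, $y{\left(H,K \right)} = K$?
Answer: $239$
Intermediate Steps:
$S = 40$ ($S = 36 + 4 = 40$)
$L = 80$ ($L = \left(3 - 1\right) 40 = 2 \cdot 40 = 80$)
$g = 80$
$s g + y{\left(-6,-1 \right)} = 3 \cdot 80 - 1 = 240 - 1 = 239$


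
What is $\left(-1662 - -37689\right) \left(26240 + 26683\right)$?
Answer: $1906656921$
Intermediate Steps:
$\left(-1662 - -37689\right) \left(26240 + 26683\right) = \left(-1662 + 37689\right) 52923 = 36027 \cdot 52923 = 1906656921$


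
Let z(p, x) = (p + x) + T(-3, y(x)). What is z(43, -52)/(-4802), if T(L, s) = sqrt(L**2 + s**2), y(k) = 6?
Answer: 9/4802 - 3*sqrt(5)/4802 ≈ 0.00047726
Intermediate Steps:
z(p, x) = p + x + 3*sqrt(5) (z(p, x) = (p + x) + sqrt((-3)**2 + 6**2) = (p + x) + sqrt(9 + 36) = (p + x) + sqrt(45) = (p + x) + 3*sqrt(5) = p + x + 3*sqrt(5))
z(43, -52)/(-4802) = (43 - 52 + 3*sqrt(5))/(-4802) = (-9 + 3*sqrt(5))*(-1/4802) = 9/4802 - 3*sqrt(5)/4802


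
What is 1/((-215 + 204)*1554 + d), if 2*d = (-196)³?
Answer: -1/3781862 ≈ -2.6442e-7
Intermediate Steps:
d = -3764768 (d = (½)*(-196)³ = (½)*(-7529536) = -3764768)
1/((-215 + 204)*1554 + d) = 1/((-215 + 204)*1554 - 3764768) = 1/(-11*1554 - 3764768) = 1/(-17094 - 3764768) = 1/(-3781862) = -1/3781862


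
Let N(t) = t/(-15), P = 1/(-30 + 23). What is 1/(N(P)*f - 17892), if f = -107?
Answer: -105/1878767 ≈ -5.5888e-5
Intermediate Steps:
P = -⅐ (P = 1/(-7) = -⅐ ≈ -0.14286)
N(t) = -t/15 (N(t) = t*(-1/15) = -t/15)
1/(N(P)*f - 17892) = 1/(-1/15*(-⅐)*(-107) - 17892) = 1/((1/105)*(-107) - 17892) = 1/(-107/105 - 17892) = 1/(-1878767/105) = -105/1878767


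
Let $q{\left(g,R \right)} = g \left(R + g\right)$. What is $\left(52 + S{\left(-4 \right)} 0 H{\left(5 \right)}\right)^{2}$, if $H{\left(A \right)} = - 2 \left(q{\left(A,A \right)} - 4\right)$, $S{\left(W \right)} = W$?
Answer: $2704$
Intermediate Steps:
$H{\left(A \right)} = 8 - 4 A^{2}$ ($H{\left(A \right)} = - 2 \left(A \left(A + A\right) - 4\right) = - 2 \left(A 2 A - 4\right) = - 2 \left(2 A^{2} - 4\right) = - 2 \left(-4 + 2 A^{2}\right) = 8 - 4 A^{2}$)
$\left(52 + S{\left(-4 \right)} 0 H{\left(5 \right)}\right)^{2} = \left(52 + \left(-4\right) 0 \left(8 - 4 \cdot 5^{2}\right)\right)^{2} = \left(52 + 0 \left(8 - 100\right)\right)^{2} = \left(52 + 0 \left(-92\right)\right)^{2} = \left(52 + 0\right)^{2} = 52^{2} = 2704$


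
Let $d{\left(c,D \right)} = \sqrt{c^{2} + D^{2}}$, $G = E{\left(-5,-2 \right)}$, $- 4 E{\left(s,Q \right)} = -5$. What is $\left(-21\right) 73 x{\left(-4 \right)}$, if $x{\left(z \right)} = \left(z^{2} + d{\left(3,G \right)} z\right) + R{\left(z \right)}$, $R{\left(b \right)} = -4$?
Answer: $1533$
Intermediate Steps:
$E{\left(s,Q \right)} = \frac{5}{4}$ ($E{\left(s,Q \right)} = \left(- \frac{1}{4}\right) \left(-5\right) = \frac{5}{4}$)
$G = \frac{5}{4} \approx 1.25$
$d{\left(c,D \right)} = \sqrt{D^{2} + c^{2}}$
$x{\left(z \right)} = -4 + z^{2} + \frac{13 z}{4}$ ($x{\left(z \right)} = \left(z^{2} + \sqrt{\left(\frac{5}{4}\right)^{2} + 3^{2}} z\right) - 4 = \left(z^{2} + \sqrt{\frac{25}{16} + 9} z\right) - 4 = \left(z^{2} + \sqrt{\frac{169}{16}} z\right) - 4 = \left(z^{2} + \frac{13 z}{4}\right) - 4 = -4 + z^{2} + \frac{13 z}{4}$)
$\left(-21\right) 73 x{\left(-4 \right)} = \left(-21\right) 73 \left(-4 + \left(-4\right)^{2} + \frac{13}{4} \left(-4\right)\right) = - 1533 \left(-4 + 16 - 13\right) = \left(-1533\right) \left(-1\right) = 1533$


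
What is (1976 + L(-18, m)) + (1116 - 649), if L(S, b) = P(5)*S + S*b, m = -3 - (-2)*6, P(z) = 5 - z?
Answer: 2281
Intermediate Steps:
m = 9 (m = -3 - 1*(-12) = -3 + 12 = 9)
L(S, b) = S*b (L(S, b) = (5 - 1*5)*S + S*b = (5 - 5)*S + S*b = 0*S + S*b = 0 + S*b = S*b)
(1976 + L(-18, m)) + (1116 - 649) = (1976 - 18*9) + (1116 - 649) = (1976 - 162) + 467 = 1814 + 467 = 2281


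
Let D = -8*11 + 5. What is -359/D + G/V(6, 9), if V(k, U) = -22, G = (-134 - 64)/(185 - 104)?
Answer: 3314/747 ≈ 4.4364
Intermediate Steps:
G = -22/9 (G = -198/81 = -198*1/81 = -22/9 ≈ -2.4444)
D = -83 (D = -88 + 5 = -83)
-359/D + G/V(6, 9) = -359/(-83) - 22/9/(-22) = -359*(-1/83) - 22/9*(-1/22) = 359/83 + 1/9 = 3314/747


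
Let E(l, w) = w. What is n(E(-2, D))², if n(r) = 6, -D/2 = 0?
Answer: 36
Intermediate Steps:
D = 0 (D = -2*0 = 0)
n(E(-2, D))² = 6² = 36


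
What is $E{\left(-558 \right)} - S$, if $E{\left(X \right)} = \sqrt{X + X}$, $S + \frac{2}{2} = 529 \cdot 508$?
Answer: $-268731 + 6 i \sqrt{31} \approx -2.6873 \cdot 10^{5} + 33.407 i$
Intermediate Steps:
$S = 268731$ ($S = -1 + 529 \cdot 508 = -1 + 268732 = 268731$)
$E{\left(X \right)} = \sqrt{2} \sqrt{X}$ ($E{\left(X \right)} = \sqrt{2 X} = \sqrt{2} \sqrt{X}$)
$E{\left(-558 \right)} - S = \sqrt{2} \sqrt{-558} - 268731 = \sqrt{2} \cdot 3 i \sqrt{62} - 268731 = 6 i \sqrt{31} - 268731 = -268731 + 6 i \sqrt{31}$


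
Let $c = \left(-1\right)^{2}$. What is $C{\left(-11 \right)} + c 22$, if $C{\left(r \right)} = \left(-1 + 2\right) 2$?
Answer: $24$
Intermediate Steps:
$c = 1$
$C{\left(r \right)} = 2$ ($C{\left(r \right)} = 1 \cdot 2 = 2$)
$C{\left(-11 \right)} + c 22 = 2 + 1 \cdot 22 = 2 + 22 = 24$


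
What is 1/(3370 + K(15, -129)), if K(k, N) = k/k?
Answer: 1/3371 ≈ 0.00029665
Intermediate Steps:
K(k, N) = 1
1/(3370 + K(15, -129)) = 1/(3370 + 1) = 1/3371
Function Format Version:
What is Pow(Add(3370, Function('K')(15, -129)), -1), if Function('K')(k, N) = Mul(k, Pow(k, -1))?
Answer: Rational(1, 3371) ≈ 0.00029665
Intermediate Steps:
Function('K')(k, N) = 1
Pow(Add(3370, Function('K')(15, -129)), -1) = Pow(Add(3370, 1), -1) = Pow(3371, -1) = Rational(1, 3371)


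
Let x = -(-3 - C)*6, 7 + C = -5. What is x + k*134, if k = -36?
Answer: -4878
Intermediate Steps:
C = -12 (C = -7 - 5 = -12)
x = -54 (x = -(-3 - 1*(-12))*6 = -(-3 + 12)*6 = -1*9*6 = -9*6 = -54)
x + k*134 = -54 - 36*134 = -54 - 4824 = -4878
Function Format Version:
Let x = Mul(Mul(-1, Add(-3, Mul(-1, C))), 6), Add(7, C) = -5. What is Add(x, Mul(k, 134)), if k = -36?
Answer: -4878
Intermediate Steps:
C = -12 (C = Add(-7, -5) = -12)
x = -54 (x = Mul(Mul(-1, Add(-3, Mul(-1, -12))), 6) = Mul(Mul(-1, Add(-3, 12)), 6) = Mul(Mul(-1, 9), 6) = Mul(-9, 6) = -54)
Add(x, Mul(k, 134)) = Add(-54, Mul(-36, 134)) = Add(-54, -4824) = -4878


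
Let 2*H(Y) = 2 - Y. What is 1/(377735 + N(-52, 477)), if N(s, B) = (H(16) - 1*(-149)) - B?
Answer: 1/377400 ≈ 2.6497e-6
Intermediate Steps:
H(Y) = 1 - Y/2 (H(Y) = (2 - Y)/2 = 1 - Y/2)
N(s, B) = 142 - B (N(s, B) = ((1 - ½*16) - 1*(-149)) - B = ((1 - 8) + 149) - B = (-7 + 149) - B = 142 - B)
1/(377735 + N(-52, 477)) = 1/(377735 + (142 - 1*477)) = 1/(377735 + (142 - 477)) = 1/(377735 - 335) = 1/377400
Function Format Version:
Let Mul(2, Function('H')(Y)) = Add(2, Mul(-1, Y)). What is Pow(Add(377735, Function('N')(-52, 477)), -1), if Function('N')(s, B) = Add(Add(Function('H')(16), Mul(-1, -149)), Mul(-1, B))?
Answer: Rational(1, 377400) ≈ 2.6497e-6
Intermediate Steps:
Function('H')(Y) = Add(1, Mul(Rational(-1, 2), Y)) (Function('H')(Y) = Mul(Rational(1, 2), Add(2, Mul(-1, Y))) = Add(1, Mul(Rational(-1, 2), Y)))
Function('N')(s, B) = Add(142, Mul(-1, B)) (Function('N')(s, B) = Add(Add(Add(1, Mul(Rational(-1, 2), 16)), Mul(-1, -149)), Mul(-1, B)) = Add(Add(Add(1, -8), 149), Mul(-1, B)) = Add(Add(-7, 149), Mul(-1, B)) = Add(142, Mul(-1, B)))
Pow(Add(377735, Function('N')(-52, 477)), -1) = Pow(Add(377735, Add(142, Mul(-1, 477))), -1) = Pow(Add(377735, Add(142, -477)), -1) = Pow(Add(377735, -335), -1) = Pow(377400, -1) = Rational(1, 377400)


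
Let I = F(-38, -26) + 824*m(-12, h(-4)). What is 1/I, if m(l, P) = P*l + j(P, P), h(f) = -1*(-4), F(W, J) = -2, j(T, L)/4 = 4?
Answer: -1/26370 ≈ -3.7922e-5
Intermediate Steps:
j(T, L) = 16 (j(T, L) = 4*4 = 16)
h(f) = 4
m(l, P) = 16 + P*l (m(l, P) = P*l + 16 = 16 + P*l)
I = -26370 (I = -2 + 824*(16 + 4*(-12)) = -2 + 824*(16 - 48) = -2 + 824*(-32) = -2 - 26368 = -26370)
1/I = 1/(-26370) = -1/26370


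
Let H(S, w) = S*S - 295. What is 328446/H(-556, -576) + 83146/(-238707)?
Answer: 2510641216/3510595647 ≈ 0.71516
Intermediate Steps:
H(S, w) = -295 + S² (H(S, w) = S² - 295 = -295 + S²)
328446/H(-556, -576) + 83146/(-238707) = 328446/(-295 + (-556)²) + 83146/(-238707) = 328446/(-295 + 309136) + 83146*(-1/238707) = 328446/308841 - 11878/34101 = 328446*(1/308841) - 11878/34101 = 109482/102947 - 11878/34101 = 2510641216/3510595647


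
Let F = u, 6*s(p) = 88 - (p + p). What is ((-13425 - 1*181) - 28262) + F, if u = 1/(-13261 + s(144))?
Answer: -1669821447/39883 ≈ -41868.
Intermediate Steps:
s(p) = 44/3 - p/3 (s(p) = (88 - (p + p))/6 = (88 - 2*p)/6 = 44/3 - p/3)
u = -3/39883 (u = 1/(-13261 + (44/3 - 1/3*144)) = 1/(-13261 + (44/3 - 48)) = 1/(-13261 - 100/3) = 1/(-39883/3) = -3/39883 ≈ -7.5220e-5)
F = -3/39883 ≈ -7.5220e-5
((-13425 - 1*181) - 28262) + F = ((-13425 - 1*181) - 28262) - 3/39883 = ((-13425 - 181) - 28262) - 3/39883 = (-13606 - 28262) - 3/39883 = -41868 - 3/39883 = -1669821447/39883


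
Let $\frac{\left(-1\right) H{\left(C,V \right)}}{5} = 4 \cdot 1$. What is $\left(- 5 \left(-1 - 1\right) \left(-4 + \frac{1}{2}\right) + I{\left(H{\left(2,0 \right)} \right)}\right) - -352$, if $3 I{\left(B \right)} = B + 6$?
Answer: $\frac{937}{3} \approx 312.33$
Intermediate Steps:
$H{\left(C,V \right)} = -20$ ($H{\left(C,V \right)} = - 5 \cdot 4 \cdot 1 = \left(-5\right) 4 = -20$)
$I{\left(B \right)} = 2 + \frac{B}{3}$ ($I{\left(B \right)} = \frac{B + 6}{3} = \frac{6 + B}{3} = 2 + \frac{B}{3}$)
$\left(- 5 \left(-1 - 1\right) \left(-4 + \frac{1}{2}\right) + I{\left(H{\left(2,0 \right)} \right)}\right) - -352 = \left(- 5 \left(-1 - 1\right) \left(-4 + \frac{1}{2}\right) + \left(2 + \frac{1}{3} \left(-20\right)\right)\right) - -352 = \left(- 5 \left(- 2 \left(-4 + \frac{1}{2}\right)\right) + \left(2 - \frac{20}{3}\right)\right) + 352 = \left(- 5 \left(\left(-2\right) \left(- \frac{7}{2}\right)\right) - \frac{14}{3}\right) + 352 = \left(\left(-5\right) 7 - \frac{14}{3}\right) + 352 = \left(-35 - \frac{14}{3}\right) + 352 = - \frac{119}{3} + 352 = \frac{937}{3}$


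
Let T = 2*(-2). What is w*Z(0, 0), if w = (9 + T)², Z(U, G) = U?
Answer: 0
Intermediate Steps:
T = -4
w = 25 (w = (9 - 4)² = 5² = 25)
w*Z(0, 0) = 25*0 = 0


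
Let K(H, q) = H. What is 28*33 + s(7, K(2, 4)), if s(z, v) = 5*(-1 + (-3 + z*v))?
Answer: 974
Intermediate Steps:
s(z, v) = -20 + 5*v*z (s(z, v) = 5*(-1 + (-3 + v*z)) = 5*(-4 + v*z) = -20 + 5*v*z)
28*33 + s(7, K(2, 4)) = 28*33 + (-20 + 5*2*7) = 924 + (-20 + 70) = 924 + 50 = 974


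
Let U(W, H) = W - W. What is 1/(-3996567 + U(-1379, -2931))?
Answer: -1/3996567 ≈ -2.5021e-7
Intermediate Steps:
U(W, H) = 0
1/(-3996567 + U(-1379, -2931)) = 1/(-3996567 + 0) = 1/(-3996567) = -1/3996567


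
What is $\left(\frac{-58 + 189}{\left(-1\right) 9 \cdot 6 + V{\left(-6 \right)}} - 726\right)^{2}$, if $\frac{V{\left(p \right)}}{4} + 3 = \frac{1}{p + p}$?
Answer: $\frac{20986447689}{39601} \approx 5.2995 \cdot 10^{5}$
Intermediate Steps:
$V{\left(p \right)} = -12 + \frac{2}{p}$ ($V{\left(p \right)} = -12 + \frac{4}{p + p} = -12 + \frac{4}{2 p} = -12 + 4 \frac{1}{2 p} = -12 + \frac{2}{p}$)
$\left(\frac{-58 + 189}{\left(-1\right) 9 \cdot 6 + V{\left(-6 \right)}} - 726\right)^{2} = \left(\frac{-58 + 189}{\left(-1\right) 9 \cdot 6 - \left(12 - \frac{2}{-6}\right)} - 726\right)^{2} = \left(\frac{131}{\left(-9\right) 6 + \left(-12 + 2 \left(- \frac{1}{6}\right)\right)} - 726\right)^{2} = \left(\frac{131}{-54 - \frac{37}{3}} - 726\right)^{2} = \left(\frac{131}{- \frac{199}{3}} - 726\right)^{2} = \left(131 \left(- \frac{3}{199}\right) - 726\right)^{2} = \left(- \frac{393}{199} - 726\right)^{2} = \left(- \frac{144867}{199}\right)^{2} = \frac{20986447689}{39601}$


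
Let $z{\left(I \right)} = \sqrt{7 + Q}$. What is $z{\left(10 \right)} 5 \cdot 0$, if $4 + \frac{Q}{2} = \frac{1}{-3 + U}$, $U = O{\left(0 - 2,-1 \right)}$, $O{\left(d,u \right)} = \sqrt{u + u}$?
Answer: $0$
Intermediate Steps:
$O{\left(d,u \right)} = \sqrt{2} \sqrt{u}$ ($O{\left(d,u \right)} = \sqrt{2 u} = \sqrt{2} \sqrt{u}$)
$U = i \sqrt{2}$ ($U = \sqrt{2} \sqrt{-1} = \sqrt{2} i = i \sqrt{2} \approx 1.4142 i$)
$Q = -8 + \frac{2}{-3 + i \sqrt{2}} \approx -8.5455 - 0.25713 i$
$z{\left(I \right)} = \sqrt{- \frac{17}{11} - \frac{2 i \sqrt{2}}{11}}$ ($z{\left(I \right)} = \sqrt{7 - \left(\frac{94}{11} + \frac{2 i \sqrt{2}}{11}\right)} = \sqrt{- \frac{17}{11} - \frac{2 i \sqrt{2}}{11}}$)
$z{\left(10 \right)} 5 \cdot 0 = \sqrt{\frac{-5 + i \sqrt{2}}{3 - i \sqrt{2}}} \cdot 5 \cdot 0 = \sqrt{\frac{-5 + i \sqrt{2}}{3 - i \sqrt{2}}} \cdot 0 = 0$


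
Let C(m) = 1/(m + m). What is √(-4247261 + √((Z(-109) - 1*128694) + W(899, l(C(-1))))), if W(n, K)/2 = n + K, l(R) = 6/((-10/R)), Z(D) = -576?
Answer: √(-106181525 + 5*I*√3186785)/5 ≈ 0.086621 + 2060.9*I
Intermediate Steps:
C(m) = 1/(2*m)
l(R) = -3*R/5 (l(R) = 6*(-R/10) = -3*R/5)
W(n, K) = 2*K + 2*n (W(n, K) = 2*(n + K) = 2*(K + n) = 2*K + 2*n)
√(-4247261 + √((Z(-109) - 1*128694) + W(899, l(C(-1))))) = √(-4247261 + √((-576 - 1*128694) + (2*(-3/(10*(-1))) + 2*899))) = √(-4247261 + √((-576 - 128694) + (2*(-3*(-1)/10) + 1798))) = √(-4247261 + √(-129270 + (2*(-⅗*(-½)) + 1798))) = √(-4247261 + √(-129270 + (2*(3/10) + 1798))) = √(-4247261 + √(-129270 + (⅗ + 1798))) = √(-4247261 + √(-129270 + 8993/5)) = √(-4247261 + √(-637357/5)) = √(-4247261 + I*√3186785/5)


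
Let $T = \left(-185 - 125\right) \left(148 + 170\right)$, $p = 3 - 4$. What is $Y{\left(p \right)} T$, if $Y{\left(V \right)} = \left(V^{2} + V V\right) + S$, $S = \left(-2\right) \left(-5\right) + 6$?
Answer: $-1774440$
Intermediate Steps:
$S = 16$ ($S = 10 + 6 = 16$)
$p = -1$
$T = -98580$ ($T = \left(-310\right) 318 = -98580$)
$Y{\left(V \right)} = 16 + 2 V^{2}$ ($Y{\left(V \right)} = \left(V^{2} + V V\right) + 16 = \left(V^{2} + V^{2}\right) + 16 = 2 V^{2} + 16 = 16 + 2 V^{2}$)
$Y{\left(p \right)} T = \left(16 + 2 \left(-1\right)^{2}\right) \left(-98580\right) = \left(16 + 2 \cdot 1\right) \left(-98580\right) = \left(16 + 2\right) \left(-98580\right) = 18 \left(-98580\right) = -1774440$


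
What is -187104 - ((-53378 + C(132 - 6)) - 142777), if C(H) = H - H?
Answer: 9051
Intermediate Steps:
C(H) = 0
-187104 - ((-53378 + C(132 - 6)) - 142777) = -187104 - ((-53378 + 0) - 142777) = -187104 - (-53378 - 142777) = -187104 - 1*(-196155) = -187104 + 196155 = 9051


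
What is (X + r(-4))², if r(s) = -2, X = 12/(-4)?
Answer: 25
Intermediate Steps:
X = -3 (X = 12*(-¼) = -3)
(X + r(-4))² = (-3 - 2)² = (-5)² = 25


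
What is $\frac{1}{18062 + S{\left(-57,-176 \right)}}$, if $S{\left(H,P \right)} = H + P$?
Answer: $\frac{1}{17829} \approx 5.6088 \cdot 10^{-5}$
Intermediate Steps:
$\frac{1}{18062 + S{\left(-57,-176 \right)}} = \frac{1}{18062 - 233} = \frac{1}{17829}$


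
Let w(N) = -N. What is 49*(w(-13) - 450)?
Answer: -21413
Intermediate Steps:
49*(w(-13) - 450) = 49*(-1*(-13) - 450) = 49*(13 - 450) = 49*(-437) = -21413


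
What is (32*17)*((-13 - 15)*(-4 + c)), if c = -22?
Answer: 396032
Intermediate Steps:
(32*17)*((-13 - 15)*(-4 + c)) = (32*17)*((-13 - 15)*(-4 - 22)) = 544*(-28*(-26)) = 544*728 = 396032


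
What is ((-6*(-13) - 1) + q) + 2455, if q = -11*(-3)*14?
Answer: 2994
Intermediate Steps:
q = 462 (q = 33*14 = 462)
((-6*(-13) - 1) + q) + 2455 = ((-6*(-13) - 1) + 462) + 2455 = ((78 - 1) + 462) + 2455 = (77 + 462) + 2455 = 539 + 2455 = 2994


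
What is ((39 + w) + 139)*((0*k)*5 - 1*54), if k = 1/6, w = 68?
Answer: -13284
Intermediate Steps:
k = ⅙ (k = 1*(⅙) = ⅙ ≈ 0.16667)
((39 + w) + 139)*((0*k)*5 - 1*54) = ((39 + 68) + 139)*((0*(⅙))*5 - 1*54) = (107 + 139)*(0*5 - 54) = 246*(0 - 54) = 246*(-54) = -13284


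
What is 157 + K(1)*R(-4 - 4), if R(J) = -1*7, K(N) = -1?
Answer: 164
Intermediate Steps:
R(J) = -7
157 + K(1)*R(-4 - 4) = 157 - 1*(-7) = 157 + 7 = 164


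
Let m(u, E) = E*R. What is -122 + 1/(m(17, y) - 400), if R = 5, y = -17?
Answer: -59171/485 ≈ -122.00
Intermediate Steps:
m(u, E) = 5*E (m(u, E) = E*5 = 5*E)
-122 + 1/(m(17, y) - 400) = -122 + 1/(5*(-17) - 400) = -122 + 1/(-85 - 400) = -122 + 1/(-485) = -122 - 1/485 = -59171/485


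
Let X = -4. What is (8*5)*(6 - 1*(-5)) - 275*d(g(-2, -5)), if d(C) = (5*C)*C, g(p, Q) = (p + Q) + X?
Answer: -165935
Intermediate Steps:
g(p, Q) = -4 + Q + p (g(p, Q) = (p + Q) - 4 = (Q + p) - 4 = -4 + Q + p)
d(C) = 5*C²
(8*5)*(6 - 1*(-5)) - 275*d(g(-2, -5)) = (8*5)*(6 - 1*(-5)) - 1375*(-4 - 5 - 2)² = 40*(6 + 5) - 1375*(-11)² = 40*11 - 1375*121 = 440 - 275*605 = 440 - 166375 = -165935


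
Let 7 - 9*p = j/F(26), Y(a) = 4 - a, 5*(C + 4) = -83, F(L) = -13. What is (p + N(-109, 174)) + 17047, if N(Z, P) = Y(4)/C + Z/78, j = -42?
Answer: 3988769/234 ≈ 17046.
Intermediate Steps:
C = -103/5 (C = -4 + (1/5)*(-83) = -4 - 83/5 = -103/5 ≈ -20.600)
N(Z, P) = Z/78 (N(Z, P) = (4 - 1*4)/(-103/5) + Z/78 = (4 - 4)*(-5/103) + Z*(1/78) = 0*(-5/103) + Z/78 = 0 + Z/78 = Z/78)
p = 49/117 (p = 7/9 - (-42)/(9*(-13)) = 7/9 - (-1)*(-42)/117 = 7/9 - 1/9*42/13 = 7/9 - 14/39 = 49/117 ≈ 0.41880)
(p + N(-109, 174)) + 17047 = (49/117 + (1/78)*(-109)) + 17047 = (49/117 - 109/78) + 17047 = -229/234 + 17047 = 3988769/234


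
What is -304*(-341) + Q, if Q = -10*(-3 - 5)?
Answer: 103744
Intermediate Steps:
Q = 80 (Q = -10*(-8) = 80)
-304*(-341) + Q = -304*(-341) + 80 = 103664 + 80 = 103744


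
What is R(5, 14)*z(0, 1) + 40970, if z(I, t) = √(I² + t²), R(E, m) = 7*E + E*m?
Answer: 41075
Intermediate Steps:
R(5, 14)*z(0, 1) + 40970 = (5*(7 + 14))*√(0² + 1²) + 40970 = (5*21)*√(0 + 1) + 40970 = 105*√1 + 40970 = 105*1 + 40970 = 105 + 40970 = 41075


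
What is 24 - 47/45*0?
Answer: 24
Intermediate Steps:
24 - 47/45*0 = 24 + 0 = 24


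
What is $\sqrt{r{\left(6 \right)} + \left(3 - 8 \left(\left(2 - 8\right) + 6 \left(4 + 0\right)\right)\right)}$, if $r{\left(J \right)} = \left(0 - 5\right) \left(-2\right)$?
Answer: $i \sqrt{131} \approx 11.446 i$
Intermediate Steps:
$r{\left(J \right)} = 10$ ($r{\left(J \right)} = \left(-5\right) \left(-2\right) = 10$)
$\sqrt{r{\left(6 \right)} + \left(3 - 8 \left(\left(2 - 8\right) + 6 \left(4 + 0\right)\right)\right)} = \sqrt{10 + \left(3 - 8 \left(\left(2 - 8\right) + 6 \left(4 + 0\right)\right)\right)} = \sqrt{10 + \left(3 - 8 \left(-6 + 6 \cdot 4\right)\right)} = \sqrt{10 + \left(3 - 8 \left(-6 + 24\right)\right)} = \sqrt{10 + \left(3 - 144\right)} = \sqrt{10 - 141} = \sqrt{-131} = i \sqrt{131}$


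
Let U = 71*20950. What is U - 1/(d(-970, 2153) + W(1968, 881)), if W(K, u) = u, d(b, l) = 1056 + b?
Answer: 1438364149/967 ≈ 1.4875e+6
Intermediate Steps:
U = 1487450
U - 1/(d(-970, 2153) + W(1968, 881)) = 1487450 - 1/((1056 - 970) + 881) = 1487450 - 1/(86 + 881) = 1487450 - 1/967 = 1438364149/967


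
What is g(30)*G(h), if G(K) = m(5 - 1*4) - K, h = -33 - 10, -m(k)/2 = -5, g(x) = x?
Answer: 1590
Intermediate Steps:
m(k) = 10 (m(k) = -2*(-5) = 10)
h = -43
G(K) = 10 - K
g(30)*G(h) = 30*(10 - 1*(-43)) = 30*(10 + 43) = 30*53 = 1590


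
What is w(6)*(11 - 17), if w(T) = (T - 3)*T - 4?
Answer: -84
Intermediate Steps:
w(T) = -4 + T*(-3 + T) (w(T) = (-3 + T)*T - 4 = T*(-3 + T) - 4 = -4 + T*(-3 + T))
w(6)*(11 - 17) = (-4 + 6**2 - 3*6)*(11 - 17) = (-4 + 36 - 18)*(-6) = 14*(-6) = -84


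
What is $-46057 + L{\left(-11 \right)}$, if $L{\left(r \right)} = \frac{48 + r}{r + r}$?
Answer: $- \frac{1013291}{22} \approx -46059.0$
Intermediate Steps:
$L{\left(r \right)} = \frac{48 + r}{2 r}$
$-46057 + L{\left(-11 \right)} = -46057 + \frac{48 - 11}{2 \left(-11\right)} = -46057 + \frac{1}{2} \left(- \frac{1}{11}\right) 37 = -46057 - \frac{37}{22} = - \frac{1013291}{22}$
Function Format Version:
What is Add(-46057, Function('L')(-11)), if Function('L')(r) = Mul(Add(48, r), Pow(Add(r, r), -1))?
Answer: Rational(-1013291, 22) ≈ -46059.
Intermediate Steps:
Function('L')(r) = Mul(Rational(1, 2), Pow(r, -1), Add(48, r)) (Function('L')(r) = Mul(Add(48, r), Pow(Mul(2, r), -1)) = Mul(Add(48, r), Mul(Rational(1, 2), Pow(r, -1))) = Mul(Rational(1, 2), Pow(r, -1), Add(48, r)))
Add(-46057, Function('L')(-11)) = Add(-46057, Mul(Rational(1, 2), Pow(-11, -1), Add(48, -11))) = Add(-46057, Mul(Rational(1, 2), Rational(-1, 11), 37)) = Add(-46057, Rational(-37, 22)) = Rational(-1013291, 22)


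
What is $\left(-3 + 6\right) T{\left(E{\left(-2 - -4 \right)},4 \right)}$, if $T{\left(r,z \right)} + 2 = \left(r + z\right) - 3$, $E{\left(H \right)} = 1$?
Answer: $0$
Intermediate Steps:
$T{\left(r,z \right)} = -5 + r + z$ ($T{\left(r,z \right)} = -2 - \left(3 - r - z\right) = -2 + \left(-3 + r + z\right) = -5 + r + z$)
$\left(-3 + 6\right) T{\left(E{\left(-2 - -4 \right)},4 \right)} = \left(-3 + 6\right) \left(-5 + 1 + 4\right) = 3 \cdot 0 = 0$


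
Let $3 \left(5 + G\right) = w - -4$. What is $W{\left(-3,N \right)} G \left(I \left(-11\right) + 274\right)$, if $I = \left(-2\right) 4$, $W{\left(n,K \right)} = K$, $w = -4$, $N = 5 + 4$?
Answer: $-16290$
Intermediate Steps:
$N = 9$
$G = -5$ ($G = -5 + \frac{-4 - -4}{3} = -5 + \frac{-4 + 4}{3} = -5 + \frac{1}{3} \cdot 0 = -5 + 0 = -5$)
$I = -8$
$W{\left(-3,N \right)} G \left(I \left(-11\right) + 274\right) = 9 \left(-5\right) \left(\left(-8\right) \left(-11\right) + 274\right) = - 45 \left(88 + 274\right) = \left(-45\right) 362 = -16290$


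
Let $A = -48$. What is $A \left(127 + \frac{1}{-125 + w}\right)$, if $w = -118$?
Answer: $- \frac{493760}{81} \approx -6095.8$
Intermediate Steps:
$A \left(127 + \frac{1}{-125 + w}\right) = - 48 \left(127 + \frac{1}{-125 - 118}\right) = - 48 \left(127 + \frac{1}{-243}\right) = - 48 \left(127 - \frac{1}{243}\right) = \left(-48\right) \frac{30860}{243} = - \frac{493760}{81}$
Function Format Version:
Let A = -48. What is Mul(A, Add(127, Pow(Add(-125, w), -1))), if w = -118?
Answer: Rational(-493760, 81) ≈ -6095.8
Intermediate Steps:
Mul(A, Add(127, Pow(Add(-125, w), -1))) = Mul(-48, Add(127, Pow(Add(-125, -118), -1))) = Mul(-48, Add(127, Pow(-243, -1))) = Mul(-48, Add(127, Rational(-1, 243))) = Mul(-48, Rational(30860, 243)) = Rational(-493760, 81)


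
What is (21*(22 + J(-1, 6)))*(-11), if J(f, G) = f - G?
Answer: -3465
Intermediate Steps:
(21*(22 + J(-1, 6)))*(-11) = (21*(22 + (-1 - 1*6)))*(-11) = (21*(22 + (-1 - 6)))*(-11) = (21*(22 - 7))*(-11) = (21*15)*(-11) = 315*(-11) = -3465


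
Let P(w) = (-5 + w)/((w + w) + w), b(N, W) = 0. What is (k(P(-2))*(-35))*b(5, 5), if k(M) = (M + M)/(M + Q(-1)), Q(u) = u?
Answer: 0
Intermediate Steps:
P(w) = (-5 + w)/(3*w) (P(w) = (-5 + w)/(2*w + w) = (-5 + w)/((3*w)) = (-5 + w)*(1/(3*w)) = (-5 + w)/(3*w))
k(M) = 2*M/(-1 + M) (k(M) = (M + M)/(M - 1) = (2*M)/(-1 + M) = 2*M/(-1 + M))
(k(P(-2))*(-35))*b(5, 5) = ((2*((1/3)*(-5 - 2)/(-2))/(-1 + (1/3)*(-5 - 2)/(-2)))*(-35))*0 = ((2*((1/3)*(-1/2)*(-7))/(-1 + (1/3)*(-1/2)*(-7)))*(-35))*0 = ((2*(7/6)/(-1 + 7/6))*(-35))*0 = ((2*(7/6)/(1/6))*(-35))*0 = ((2*(7/6)*6)*(-35))*0 = (14*(-35))*0 = -490*0 = 0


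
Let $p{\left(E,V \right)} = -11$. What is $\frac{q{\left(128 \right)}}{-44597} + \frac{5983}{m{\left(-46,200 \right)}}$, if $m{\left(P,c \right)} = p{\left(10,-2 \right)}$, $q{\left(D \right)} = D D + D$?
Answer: $- \frac{267005483}{490567} \approx -544.28$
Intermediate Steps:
$q{\left(D \right)} = D + D^{2}$ ($q{\left(D \right)} = D^{2} + D = D + D^{2}$)
$m{\left(P,c \right)} = -11$
$\frac{q{\left(128 \right)}}{-44597} + \frac{5983}{m{\left(-46,200 \right)}} = \frac{128 \left(1 + 128\right)}{-44597} + \frac{5983}{-11} = 128 \cdot 129 \left(- \frac{1}{44597}\right) + 5983 \left(- \frac{1}{11}\right) = 16512 \left(- \frac{1}{44597}\right) - \frac{5983}{11} = - \frac{16512}{44597} - \frac{5983}{11} = - \frac{267005483}{490567}$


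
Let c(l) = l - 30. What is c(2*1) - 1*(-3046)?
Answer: 3018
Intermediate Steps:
c(l) = -30 + l
c(2*1) - 1*(-3046) = (-30 + 2*1) - 1*(-3046) = (-30 + 2) + 3046 = -28 + 3046 = 3018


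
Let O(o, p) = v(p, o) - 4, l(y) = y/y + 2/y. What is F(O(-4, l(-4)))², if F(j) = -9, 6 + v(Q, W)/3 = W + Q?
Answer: 81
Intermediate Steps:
l(y) = 1 + 2/y
v(Q, W) = -18 + 3*Q + 3*W (v(Q, W) = -18 + 3*(W + Q) = -18 + 3*(Q + W) = -18 + (3*Q + 3*W) = -18 + 3*Q + 3*W)
O(o, p) = -22 + 3*o + 3*p (O(o, p) = (-18 + 3*p + 3*o) - 4 = (-18 + 3*o + 3*p) - 4 = -22 + 3*o + 3*p)
F(O(-4, l(-4)))² = (-9)² = 81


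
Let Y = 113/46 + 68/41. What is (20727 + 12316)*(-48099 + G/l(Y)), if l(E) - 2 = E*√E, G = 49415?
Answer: -722224702610173137689/440635274257 + 23899985744946870*√14637246/440635274257 ≈ -1.4315e+9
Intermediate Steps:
Y = 7761/1886 (Y = 113*(1/46) + 68*(1/41) = 113/46 + 68/41 = 7761/1886 ≈ 4.1151)
l(E) = 2 + E^(3/2) (l(E) = 2 + E*√E = 2 + E^(3/2))
(20727 + 12316)*(-48099 + G/l(Y)) = (20727 + 12316)*(-48099 + 49415/(2 + (7761/1886)^(3/2))) = 33043*(-48099 + 49415/(2 + 7761*√14637246/3556996)) = -1589335257 + 1632819845/(2 + 7761*√14637246/3556996)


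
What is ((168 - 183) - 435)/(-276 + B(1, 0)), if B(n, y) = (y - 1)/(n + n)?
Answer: 900/553 ≈ 1.6275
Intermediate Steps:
B(n, y) = (-1 + y)/(2*n) (B(n, y) = (-1 + y)/((2*n)) = (-1 + y)*(1/(2*n)) = (-1 + y)/(2*n))
((168 - 183) - 435)/(-276 + B(1, 0)) = ((168 - 183) - 435)/(-276 + (1/2)*(-1 + 0)/1) = (-15 - 435)/(-276 + (1/2)*1*(-1)) = -450/(-276 - 1/2) = -450/(-553/2) = -450*(-2/553) = 900/553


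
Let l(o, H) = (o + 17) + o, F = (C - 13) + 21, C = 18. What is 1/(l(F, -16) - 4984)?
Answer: -1/4915 ≈ -0.00020346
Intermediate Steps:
F = 26 (F = (18 - 13) + 21 = 5 + 21 = 26)
l(o, H) = 17 + 2*o (l(o, H) = (17 + o) + o = 17 + 2*o)
1/(l(F, -16) - 4984) = 1/((17 + 2*26) - 4984) = 1/((17 + 52) - 4984) = 1/(69 - 4984) = 1/(-4915) = -1/4915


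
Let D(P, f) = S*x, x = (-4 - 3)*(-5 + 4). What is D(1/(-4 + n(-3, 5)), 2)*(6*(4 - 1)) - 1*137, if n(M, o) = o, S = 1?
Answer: -11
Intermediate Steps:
x = 7 (x = -7*(-1) = 7)
D(P, f) = 7 (D(P, f) = 1*7 = 7)
D(1/(-4 + n(-3, 5)), 2)*(6*(4 - 1)) - 1*137 = 7*(6*(4 - 1)) - 1*137 = 7*(6*3) - 137 = 7*18 - 137 = 126 - 137 = -11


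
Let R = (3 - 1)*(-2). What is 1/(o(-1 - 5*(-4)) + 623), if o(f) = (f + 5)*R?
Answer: 1/527 ≈ 0.0018975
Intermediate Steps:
R = -4 (R = 2*(-2) = -4)
o(f) = -20 - 4*f (o(f) = (f + 5)*(-4) = (5 + f)*(-4) = -20 - 4*f)
1/(o(-1 - 5*(-4)) + 623) = 1/((-20 - 4*(-1 - 5*(-4))) + 623) = 1/((-20 - 4*(-1 + 20)) + 623) = 1/((-20 - 4*19) + 623) = 1/((-20 - 76) + 623) = 1/(-96 + 623) = 1/527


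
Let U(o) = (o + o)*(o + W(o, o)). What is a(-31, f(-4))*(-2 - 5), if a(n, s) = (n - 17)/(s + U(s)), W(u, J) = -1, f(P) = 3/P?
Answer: 896/5 ≈ 179.20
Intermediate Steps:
U(o) = 2*o*(-1 + o) (U(o) = (o + o)*(o - 1) = (2*o)*(-1 + o) = 2*o*(-1 + o))
a(n, s) = (-17 + n)/(s + 2*s*(-1 + s)) (a(n, s) = (n - 17)/(s + 2*s*(-1 + s)) = (-17 + n)/(s + 2*s*(-1 + s)))
a(-31, f(-4))*(-2 - 5) = ((-17 - 31)/(((3/(-4)))*(-1 + 2*(3/(-4)))))*(-2 - 5) = (-48/((3*(-¼))*(-1 + 2*(3*(-¼)))))*(-7) = (-48/(-¾*(-1 + 2*(-¾))))*(-7) = -4/3*(-48)/(-1 - 3/2)*(-7) = -4/3*(-48)/(-5/2)*(-7) = -4/3*(-⅖)*(-48)*(-7) = -128/5*(-7) = 896/5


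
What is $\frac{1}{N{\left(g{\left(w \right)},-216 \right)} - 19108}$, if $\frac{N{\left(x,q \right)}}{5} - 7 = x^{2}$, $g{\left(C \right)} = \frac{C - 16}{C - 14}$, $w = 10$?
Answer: $- \frac{4}{76247} \approx -5.2461 \cdot 10^{-5}$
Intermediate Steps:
$g{\left(C \right)} = \frac{-16 + C}{-14 + C}$
$N{\left(x,q \right)} = 35 + 5 x^{2}$
$\frac{1}{N{\left(g{\left(w \right)},-216 \right)} - 19108} = \frac{1}{\left(35 + 5 \left(\frac{-16 + 10}{-14 + 10}\right)^{2}\right) - 19108} = \frac{1}{\left(35 + 5 \left(\frac{1}{-4} \left(-6\right)\right)^{2}\right) - 19108} = \frac{1}{\left(35 + 5 \left(\left(- \frac{1}{4}\right) \left(-6\right)\right)^{2}\right) - 19108} = \frac{1}{\left(35 + 5 \left(\frac{3}{2}\right)^{2}\right) - 19108} = \frac{1}{\left(35 + 5 \cdot \frac{9}{4}\right) - 19108} = \frac{1}{\left(35 + \frac{45}{4}\right) - 19108} = \frac{1}{\frac{185}{4} - 19108} = \frac{1}{- \frac{76247}{4}} = - \frac{4}{76247}$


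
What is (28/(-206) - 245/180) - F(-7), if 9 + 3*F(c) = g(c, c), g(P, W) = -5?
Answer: 11753/3708 ≈ 3.1696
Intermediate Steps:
F(c) = -14/3 (F(c) = -3 + (⅓)*(-5) = -3 - 5/3 = -14/3)
(28/(-206) - 245/180) - F(-7) = (28/(-206) - 245/180) - 1*(-14/3) = (28*(-1/206) - 245*1/180) + 14/3 = (-14/103 - 49/36) + 14/3 = -5551/3708 + 14/3 = 11753/3708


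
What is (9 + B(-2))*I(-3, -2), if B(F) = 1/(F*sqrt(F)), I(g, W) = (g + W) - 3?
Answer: -72 - 2*I*sqrt(2) ≈ -72.0 - 2.8284*I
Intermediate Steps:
I(g, W) = -3 + W + g (I(g, W) = (W + g) - 3 = -3 + W + g)
B(F) = F**(-3/2) (B(F) = 1/(F**(3/2)) = F**(-3/2))
(9 + B(-2))*I(-3, -2) = (9 + (-2)**(-3/2))*(-3 - 2 - 3) = (9 + I*sqrt(2)/4)*(-8) = -72 - 2*I*sqrt(2)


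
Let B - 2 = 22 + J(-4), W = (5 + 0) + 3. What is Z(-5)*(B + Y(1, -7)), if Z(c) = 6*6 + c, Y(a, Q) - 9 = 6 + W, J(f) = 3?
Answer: 1550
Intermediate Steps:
W = 8 (W = 5 + 3 = 8)
Y(a, Q) = 23 (Y(a, Q) = 9 + (6 + 8) = 9 + 14 = 23)
Z(c) = 36 + c
B = 27 (B = 2 + (22 + 3) = 2 + 25 = 27)
Z(-5)*(B + Y(1, -7)) = (36 - 5)*(27 + 23) = 31*50 = 1550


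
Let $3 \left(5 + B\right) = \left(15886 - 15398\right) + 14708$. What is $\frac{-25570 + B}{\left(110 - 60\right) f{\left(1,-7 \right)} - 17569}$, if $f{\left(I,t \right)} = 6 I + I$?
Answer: $\frac{61529}{51657} \approx 1.1911$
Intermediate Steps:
$f{\left(I,t \right)} = 7 I$
$B = \frac{15181}{3}$ ($B = -5 + \frac{\left(15886 - 15398\right) + 14708}{3} = -5 + \frac{488 + 14708}{3} = -5 + \frac{1}{3} \cdot 15196 = -5 + \frac{15196}{3} = \frac{15181}{3} \approx 5060.3$)
$\frac{-25570 + B}{\left(110 - 60\right) f{\left(1,-7 \right)} - 17569} = \frac{-25570 + \frac{15181}{3}}{\left(110 - 60\right) 7 \cdot 1 - 17569} = - \frac{61529}{3 \left(50 \cdot 7 - 17569\right)} = - \frac{61529}{3 \left(350 - 17569\right)} = - \frac{61529}{3 \left(-17219\right)} = \left(- \frac{61529}{3}\right) \left(- \frac{1}{17219}\right) = \frac{61529}{51657}$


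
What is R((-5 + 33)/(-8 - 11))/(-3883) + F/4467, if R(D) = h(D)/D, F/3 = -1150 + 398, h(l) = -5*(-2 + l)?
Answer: -3694049/7358638 ≈ -0.50200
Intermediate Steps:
h(l) = 10 - 5*l
F = -2256 (F = 3*(-1150 + 398) = 3*(-752) = -2256)
R(D) = (10 - 5*D)/D
R((-5 + 33)/(-8 - 11))/(-3883) + F/4467 = (-5 + 10/(((-5 + 33)/(-8 - 11))))/(-3883) - 2256/4467 = (-5 + 10/((28/(-19))))*(-1/3883) - 2256*1/4467 = (-5 + 10/((28*(-1/19))))*(-1/3883) - 752/1489 = (-5 + 10/(-28/19))*(-1/3883) - 752/1489 = (-5 + 10*(-19/28))*(-1/3883) - 752/1489 = (-5 - 95/14)*(-1/3883) - 752/1489 = -165/14*(-1/3883) - 752/1489 = 15/4942 - 752/1489 = -3694049/7358638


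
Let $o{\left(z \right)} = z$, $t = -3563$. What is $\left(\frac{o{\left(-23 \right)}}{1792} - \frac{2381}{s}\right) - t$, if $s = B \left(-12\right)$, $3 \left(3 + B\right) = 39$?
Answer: $\frac{96306439}{26880} \approx 3582.8$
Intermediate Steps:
$B = 10$ ($B = -3 + \frac{1}{3} \cdot 39 = -3 + 13 = 10$)
$s = -120$ ($s = 10 \left(-12\right) = -120$)
$\left(\frac{o{\left(-23 \right)}}{1792} - \frac{2381}{s}\right) - t = \left(- \frac{23}{1792} - \frac{2381}{-120}\right) - -3563 = \left(\left(-23\right) \frac{1}{1792} - - \frac{2381}{120}\right) + 3563 = \left(- \frac{23}{1792} + \frac{2381}{120}\right) + 3563 = \frac{532999}{26880} + 3563 = \frac{96306439}{26880}$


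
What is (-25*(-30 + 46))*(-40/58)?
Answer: 8000/29 ≈ 275.86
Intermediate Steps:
(-25*(-30 + 46))*(-40/58) = (-25*16)*(-40*1/58) = -400*(-20/29) = 8000/29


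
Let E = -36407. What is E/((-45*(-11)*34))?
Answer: -36407/16830 ≈ -2.1632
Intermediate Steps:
E/((-45*(-11)*34)) = -36407/(-45*(-11)*34) = -36407/(495*34) = -36407/16830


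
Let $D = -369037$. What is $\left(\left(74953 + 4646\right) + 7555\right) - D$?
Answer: $456191$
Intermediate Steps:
$\left(\left(74953 + 4646\right) + 7555\right) - D = \left(\left(74953 + 4646\right) + 7555\right) - -369037 = \left(79599 + 7555\right) + 369037 = 87154 + 369037 = 456191$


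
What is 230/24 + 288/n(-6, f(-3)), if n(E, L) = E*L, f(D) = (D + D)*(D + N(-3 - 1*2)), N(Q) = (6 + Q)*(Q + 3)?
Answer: 479/60 ≈ 7.9833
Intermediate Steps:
N(Q) = (3 + Q)*(6 + Q) (N(Q) = (6 + Q)*(3 + Q) = (3 + Q)*(6 + Q))
f(D) = 2*D*(-2 + D) (f(D) = (D + D)*(D + (18 + (-3 - 1*2)² + 9*(-3 - 1*2))) = (2*D)*(D + (18 + (-3 - 2)² + 9*(-3 - 2))) = (2*D)*(D + (18 + (-5)² + 9*(-5))) = (2*D)*(D + (18 + 25 - 45)) = (2*D)*(D - 2) = (2*D)*(-2 + D) = 2*D*(-2 + D))
230/24 + 288/n(-6, f(-3)) = 230/24 + 288/((-12*(-3)*(-2 - 3))) = 230*(1/24) + 288/((-12*(-3)*(-5))) = 115/12 + 288/((-6*30)) = 115/12 + 288/(-180) = 115/12 + 288*(-1/180) = 115/12 - 8/5 = 479/60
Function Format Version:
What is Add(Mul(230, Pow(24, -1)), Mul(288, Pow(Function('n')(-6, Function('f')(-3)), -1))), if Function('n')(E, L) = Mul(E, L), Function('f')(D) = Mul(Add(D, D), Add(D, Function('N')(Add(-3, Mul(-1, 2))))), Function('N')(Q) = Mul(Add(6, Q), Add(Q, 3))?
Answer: Rational(479, 60) ≈ 7.9833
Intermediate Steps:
Function('N')(Q) = Mul(Add(3, Q), Add(6, Q)) (Function('N')(Q) = Mul(Add(6, Q), Add(3, Q)) = Mul(Add(3, Q), Add(6, Q)))
Function('f')(D) = Mul(2, D, Add(-2, D)) (Function('f')(D) = Mul(Add(D, D), Add(D, Add(18, Pow(Add(-3, Mul(-1, 2)), 2), Mul(9, Add(-3, Mul(-1, 2)))))) = Mul(Mul(2, D), Add(D, Add(18, Pow(Add(-3, -2), 2), Mul(9, Add(-3, -2))))) = Mul(Mul(2, D), Add(D, Add(18, Pow(-5, 2), Mul(9, -5)))) = Mul(Mul(2, D), Add(D, Add(18, 25, -45))) = Mul(Mul(2, D), Add(D, -2)) = Mul(Mul(2, D), Add(-2, D)) = Mul(2, D, Add(-2, D)))
Add(Mul(230, Pow(24, -1)), Mul(288, Pow(Function('n')(-6, Function('f')(-3)), -1))) = Add(Mul(230, Pow(24, -1)), Mul(288, Pow(Mul(-6, Mul(2, -3, Add(-2, -3))), -1))) = Add(Mul(230, Rational(1, 24)), Mul(288, Pow(Mul(-6, Mul(2, -3, -5)), -1))) = Add(Rational(115, 12), Mul(288, Pow(Mul(-6, 30), -1))) = Add(Rational(115, 12), Mul(288, Pow(-180, -1))) = Add(Rational(115, 12), Mul(288, Rational(-1, 180))) = Add(Rational(115, 12), Rational(-8, 5)) = Rational(479, 60)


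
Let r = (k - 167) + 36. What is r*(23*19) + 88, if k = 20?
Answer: -48419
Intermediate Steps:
r = -111 (r = (20 - 167) + 36 = -147 + 36 = -111)
r*(23*19) + 88 = -2553*19 + 88 = -111*437 + 88 = -48507 + 88 = -48419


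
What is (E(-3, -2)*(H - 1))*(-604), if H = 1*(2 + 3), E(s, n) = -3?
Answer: 7248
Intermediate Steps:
H = 5 (H = 1*5 = 5)
(E(-3, -2)*(H - 1))*(-604) = -3*(5 - 1)*(-604) = -3*4*(-604) = -12*(-604) = 7248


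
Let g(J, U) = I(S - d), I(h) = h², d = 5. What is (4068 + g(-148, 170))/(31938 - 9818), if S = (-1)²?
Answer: 1021/5530 ≈ 0.18463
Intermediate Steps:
S = 1
g(J, U) = 16 (g(J, U) = (1 - 1*5)² = (1 - 5)² = (-4)² = 16)
(4068 + g(-148, 170))/(31938 - 9818) = (4068 + 16)/(31938 - 9818) = 4084/22120 = 4084*(1/22120) = 1021/5530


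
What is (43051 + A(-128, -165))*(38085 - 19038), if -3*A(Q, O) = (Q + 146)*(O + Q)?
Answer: 853477023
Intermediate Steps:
A(Q, O) = -(146 + Q)*(O + Q)/3 (A(Q, O) = -(Q + 146)*(O + Q)/3 = -(146 + Q)*(O + Q)/3)
(43051 + A(-128, -165))*(38085 - 19038) = (43051 + (-146/3*(-165) - 146/3*(-128) - ⅓*(-128)² - ⅓*(-165)*(-128)))*(38085 - 19038) = (43051 + (8030 + 18688/3 - ⅓*16384 - 7040))*19047 = (43051 + (8030 + 18688/3 - 16384/3 - 7040))*19047 = (43051 + 1758)*19047 = 44809*19047 = 853477023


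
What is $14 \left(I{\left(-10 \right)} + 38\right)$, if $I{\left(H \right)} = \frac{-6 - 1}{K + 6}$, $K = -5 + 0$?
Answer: $434$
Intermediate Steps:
$K = -5$
$I{\left(H \right)} = -7$ ($I{\left(H \right)} = \frac{-6 - 1}{-5 + 6} = - \frac{7}{1} = \left(-7\right) 1 = -7$)
$14 \left(I{\left(-10 \right)} + 38\right) = 14 \left(-7 + 38\right) = 14 \cdot 31 = 434$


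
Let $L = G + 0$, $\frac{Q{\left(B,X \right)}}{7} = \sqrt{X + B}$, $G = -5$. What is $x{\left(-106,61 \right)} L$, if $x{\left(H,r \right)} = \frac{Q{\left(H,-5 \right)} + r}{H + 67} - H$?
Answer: $- \frac{20365}{39} + \frac{35 i \sqrt{111}}{39} \approx -522.18 + 9.4551 i$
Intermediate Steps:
$Q{\left(B,X \right)} = 7 \sqrt{B + X}$ ($Q{\left(B,X \right)} = 7 \sqrt{X + B} = 7 \sqrt{B + X}$)
$x{\left(H,r \right)} = - H + \frac{r + 7 \sqrt{-5 + H}}{67 + H}$ ($x{\left(H,r \right)} = \frac{7 \sqrt{H - 5} + r}{H + 67} - H = \frac{7 \sqrt{-5 + H} + r}{67 + H} - H = \frac{r + 7 \sqrt{-5 + H}}{67 + H} - H = - H + \frac{r + 7 \sqrt{-5 + H}}{67 + H}$)
$L = -5$ ($L = -5 + 0 = -5$)
$x{\left(-106,61 \right)} L = \frac{61 - \left(-106\right)^{2} - -7102 + 7 \sqrt{-5 - 106}}{67 - 106} \left(-5\right) = \frac{61 - 11236 + 7102 + 7 \sqrt{-111}}{-39} \left(-5\right) = - \frac{61 - 11236 + 7102 + 7 i \sqrt{111}}{39} \left(-5\right) = - \frac{-4073 + 7 i \sqrt{111}}{39} \left(-5\right) = \left(\frac{4073}{39} - \frac{7 i \sqrt{111}}{39}\right) \left(-5\right) = - \frac{20365}{39} + \frac{35 i \sqrt{111}}{39}$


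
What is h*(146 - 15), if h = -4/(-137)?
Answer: 524/137 ≈ 3.8248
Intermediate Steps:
h = 4/137 (h = -4*(-1/137) = 4/137 ≈ 0.029197)
h*(146 - 15) = 4*(146 - 15)/137 = (4/137)*131 = 524/137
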